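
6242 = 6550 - 308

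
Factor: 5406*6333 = 2^1*3^2*17^1*53^1 * 2111^1 = 34236198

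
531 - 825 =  - 294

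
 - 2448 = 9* ( - 272 ) 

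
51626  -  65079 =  - 13453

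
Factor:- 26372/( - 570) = 694/15 = 2^1*3^( - 1)*5^( - 1 )*347^1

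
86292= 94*918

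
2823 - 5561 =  - 2738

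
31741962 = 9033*3514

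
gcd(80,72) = 8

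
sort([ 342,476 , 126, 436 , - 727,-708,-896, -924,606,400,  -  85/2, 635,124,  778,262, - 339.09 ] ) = [ - 924, - 896,-727, - 708,-339.09,-85/2,124,126, 262,342 , 400 , 436, 476, 606,  635,778 ] 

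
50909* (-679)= - 34567211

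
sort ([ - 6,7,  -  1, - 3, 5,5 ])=[-6, - 3, - 1, 5,  5, 7]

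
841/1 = 841 =841.00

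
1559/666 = 2 + 227/666 = 2.34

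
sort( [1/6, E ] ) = [ 1/6,E ] 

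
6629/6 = 1104 + 5/6 = 1104.83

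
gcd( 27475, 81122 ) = 1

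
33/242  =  3/22= 0.14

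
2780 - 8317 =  - 5537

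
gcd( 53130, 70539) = 21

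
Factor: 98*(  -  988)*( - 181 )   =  2^3*7^2*13^1*19^1 * 181^1 = 17525144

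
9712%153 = 73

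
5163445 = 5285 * 977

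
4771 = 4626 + 145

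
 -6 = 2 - 8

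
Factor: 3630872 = 2^3*7^1 * 23^1*2819^1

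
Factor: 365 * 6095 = 2224675 = 5^2*23^1 *53^1 * 73^1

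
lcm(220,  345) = 15180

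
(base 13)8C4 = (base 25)2ac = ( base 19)43B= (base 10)1512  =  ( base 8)2750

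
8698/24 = 4349/12 = 362.42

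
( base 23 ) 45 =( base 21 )4D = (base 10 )97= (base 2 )1100001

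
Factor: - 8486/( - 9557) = 2^1 * 19^ (-1 )*503^(-1) * 4243^1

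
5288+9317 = 14605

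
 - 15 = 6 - 21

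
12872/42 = 306 + 10/21 = 306.48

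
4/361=4/361 =0.01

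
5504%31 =17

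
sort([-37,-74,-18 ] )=[ - 74, - 37, - 18] 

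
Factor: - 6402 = -2^1*3^1*11^1* 97^1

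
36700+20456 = 57156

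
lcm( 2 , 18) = 18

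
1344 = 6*224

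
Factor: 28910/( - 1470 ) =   -  59/3 = - 3^ ( - 1 ) * 59^1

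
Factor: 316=2^2 * 79^1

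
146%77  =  69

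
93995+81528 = 175523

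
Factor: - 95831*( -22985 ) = 5^1*61^1*1571^1 *4597^1 = 2202675535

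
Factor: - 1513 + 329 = -2^5*37^1 = - 1184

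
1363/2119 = 1363/2119 =0.64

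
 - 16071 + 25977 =9906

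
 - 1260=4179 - 5439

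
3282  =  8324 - 5042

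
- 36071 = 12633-48704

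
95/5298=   95/5298 = 0.02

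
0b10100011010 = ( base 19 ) 3BE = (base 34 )14E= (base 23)2AI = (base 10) 1306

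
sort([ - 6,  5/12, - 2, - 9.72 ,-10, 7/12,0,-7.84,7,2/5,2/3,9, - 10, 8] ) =[ - 10 ,-10, - 9.72, - 7.84, - 6, - 2, 0,  2/5, 5/12,7/12,  2/3, 7,  8, 9 ] 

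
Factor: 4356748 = 2^2*11^1 * 99017^1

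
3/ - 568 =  - 3/568 = - 0.01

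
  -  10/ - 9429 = 10/9429 = 0.00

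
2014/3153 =2014/3153 =0.64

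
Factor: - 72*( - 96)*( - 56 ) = - 387072 = - 2^11 *3^3*7^1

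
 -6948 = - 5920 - 1028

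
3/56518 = 3/56518 = 0.00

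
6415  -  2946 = 3469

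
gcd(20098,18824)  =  26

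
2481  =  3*827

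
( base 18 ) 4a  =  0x52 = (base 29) 2o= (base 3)10001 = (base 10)82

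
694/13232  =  347/6616 = 0.05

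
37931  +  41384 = 79315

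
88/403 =88/403 = 0.22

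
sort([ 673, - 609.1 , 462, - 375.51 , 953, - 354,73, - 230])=[- 609.1, - 375.51, - 354, - 230,73,  462,  673,953 ]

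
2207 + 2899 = 5106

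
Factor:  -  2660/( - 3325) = 4/5 = 2^2*5^ ( - 1 )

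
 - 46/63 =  - 46/63= - 0.73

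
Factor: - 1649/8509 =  - 17^1*67^( - 1)* 97^1*127^(  -  1 ) 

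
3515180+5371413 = 8886593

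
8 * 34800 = 278400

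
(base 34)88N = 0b10010101000111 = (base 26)E31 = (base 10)9543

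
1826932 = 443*4124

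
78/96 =13/16 = 0.81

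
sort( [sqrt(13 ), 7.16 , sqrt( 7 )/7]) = [ sqrt(7)/7,sqrt( 13) , 7.16]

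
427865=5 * 85573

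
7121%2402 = 2317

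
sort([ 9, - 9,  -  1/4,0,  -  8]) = [ - 9, - 8, - 1/4,0,9 ]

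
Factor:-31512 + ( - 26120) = - 57632 =-2^5 * 1801^1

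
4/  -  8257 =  - 4/8257 = - 0.00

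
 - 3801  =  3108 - 6909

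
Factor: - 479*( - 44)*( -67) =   -  2^2*11^1*67^1*479^1 = - 1412092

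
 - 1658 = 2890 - 4548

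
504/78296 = 63/9787 = 0.01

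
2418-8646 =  - 6228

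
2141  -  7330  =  -5189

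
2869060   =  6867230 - 3998170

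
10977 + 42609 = 53586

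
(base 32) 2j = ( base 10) 83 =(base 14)5D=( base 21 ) 3k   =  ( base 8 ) 123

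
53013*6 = 318078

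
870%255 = 105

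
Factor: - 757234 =-2^1*67^1*5651^1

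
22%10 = 2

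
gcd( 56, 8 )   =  8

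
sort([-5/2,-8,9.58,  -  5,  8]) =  [ - 8, - 5 , - 5/2, 8, 9.58]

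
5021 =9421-4400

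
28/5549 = 28/5549 = 0.01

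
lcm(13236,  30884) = 92652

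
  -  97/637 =-1 + 540/637=- 0.15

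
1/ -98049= - 1 + 98048/98049 = -0.00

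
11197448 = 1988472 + 9208976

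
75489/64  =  75489/64 = 1179.52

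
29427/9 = 9809/3 = 3269.67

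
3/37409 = 3/37409 =0.00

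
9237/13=710 + 7/13=710.54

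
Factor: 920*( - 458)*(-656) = 2^8*5^1*23^1*41^1*229^1 = 276412160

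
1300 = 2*650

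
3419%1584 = 251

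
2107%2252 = 2107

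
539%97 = 54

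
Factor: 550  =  2^1*5^2*11^1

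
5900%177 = 59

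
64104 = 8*8013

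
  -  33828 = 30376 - 64204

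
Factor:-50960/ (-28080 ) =3^(-3 )*7^2 =49/27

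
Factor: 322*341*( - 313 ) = -34368026 = -  2^1*7^1*11^1*23^1 * 31^1*313^1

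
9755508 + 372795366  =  382550874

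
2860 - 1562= 1298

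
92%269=92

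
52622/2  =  26311 = 26311.00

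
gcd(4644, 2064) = 516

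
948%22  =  2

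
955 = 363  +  592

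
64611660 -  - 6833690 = 71445350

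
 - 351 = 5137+  -  5488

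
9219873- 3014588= 6205285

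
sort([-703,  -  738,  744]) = [ - 738 , - 703,744]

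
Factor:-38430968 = - 2^3*4803871^1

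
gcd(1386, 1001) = 77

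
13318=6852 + 6466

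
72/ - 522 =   -  4/29 = - 0.14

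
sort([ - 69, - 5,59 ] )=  [ - 69 ,  -  5 , 59] 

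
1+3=4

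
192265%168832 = 23433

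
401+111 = 512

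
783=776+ 7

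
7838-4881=2957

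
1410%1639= 1410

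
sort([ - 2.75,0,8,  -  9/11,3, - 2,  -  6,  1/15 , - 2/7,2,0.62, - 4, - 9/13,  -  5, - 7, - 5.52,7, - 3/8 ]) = [ - 7,-6, - 5.52, - 5 , - 4,  -  2.75, - 2, - 9/11 ,  -  9/13 , - 3/8, - 2/7,0,1/15,0.62,2,3,7 , 8 ] 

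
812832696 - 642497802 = 170334894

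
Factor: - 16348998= - 2^1*3^1*23^1 *118471^1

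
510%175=160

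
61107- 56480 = 4627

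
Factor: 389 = 389^1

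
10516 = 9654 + 862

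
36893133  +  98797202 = 135690335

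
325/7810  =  65/1562= 0.04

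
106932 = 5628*19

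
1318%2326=1318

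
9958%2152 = 1350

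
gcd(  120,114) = 6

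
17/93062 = 17/93062 = 0.00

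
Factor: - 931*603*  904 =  - 507499272 = - 2^3*3^2*7^2*19^1*67^1*113^1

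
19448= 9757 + 9691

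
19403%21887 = 19403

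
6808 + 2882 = 9690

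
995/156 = 995/156 = 6.38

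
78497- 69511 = 8986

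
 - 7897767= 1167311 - 9065078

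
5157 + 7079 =12236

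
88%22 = 0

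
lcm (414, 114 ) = 7866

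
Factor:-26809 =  - 17^1 * 19^1*83^1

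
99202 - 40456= 58746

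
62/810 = 31/405 =0.08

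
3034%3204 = 3034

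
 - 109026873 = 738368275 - 847395148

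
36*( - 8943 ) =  - 321948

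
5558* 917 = 5096686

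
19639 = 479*41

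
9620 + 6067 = 15687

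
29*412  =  11948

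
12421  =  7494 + 4927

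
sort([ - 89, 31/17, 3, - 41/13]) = [ - 89, - 41/13, 31/17, 3]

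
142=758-616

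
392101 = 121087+271014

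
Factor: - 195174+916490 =721316 = 2^2*19^1*9491^1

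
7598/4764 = 1 + 1417/2382 = 1.59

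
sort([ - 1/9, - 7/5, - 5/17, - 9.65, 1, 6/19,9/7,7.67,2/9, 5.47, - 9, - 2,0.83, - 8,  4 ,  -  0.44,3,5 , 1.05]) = [ - 9.65, - 9, - 8, - 2 ,  -  7/5, -0.44  , - 5/17, - 1/9,2/9,6/19,0.83,1,1.05,9/7, 3,  4,5,5.47,7.67]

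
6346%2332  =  1682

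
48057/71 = 48057/71 = 676.86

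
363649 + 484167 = 847816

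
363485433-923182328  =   - 559696895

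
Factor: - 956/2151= - 2^2*3^( - 2) = - 4/9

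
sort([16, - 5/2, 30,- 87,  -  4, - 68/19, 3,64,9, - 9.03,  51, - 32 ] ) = [ - 87 , - 32, - 9.03,-4, - 68/19, - 5/2,3,9, 16, 30, 51,64]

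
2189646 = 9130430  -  6940784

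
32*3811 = 121952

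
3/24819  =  1/8273= 0.00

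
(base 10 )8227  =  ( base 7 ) 32662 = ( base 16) 2023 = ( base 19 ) 13f0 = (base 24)E6J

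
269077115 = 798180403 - 529103288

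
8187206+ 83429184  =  91616390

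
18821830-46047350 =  - 27225520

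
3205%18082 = 3205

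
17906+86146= 104052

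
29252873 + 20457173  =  49710046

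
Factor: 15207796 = 2^2*3801949^1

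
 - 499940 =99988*(-5 )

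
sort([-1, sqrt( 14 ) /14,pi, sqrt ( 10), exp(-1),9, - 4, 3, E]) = [-4,-1, sqrt( 14)/14, exp( - 1), E, 3, pi, sqrt(10 ),  9 ]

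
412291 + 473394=885685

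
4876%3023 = 1853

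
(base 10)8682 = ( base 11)6583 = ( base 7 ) 34212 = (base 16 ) 21EA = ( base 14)3242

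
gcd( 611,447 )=1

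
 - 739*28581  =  -21121359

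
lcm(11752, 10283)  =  82264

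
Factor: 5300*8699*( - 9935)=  - 458050194500 =-2^2*5^3*53^1*1987^1*8699^1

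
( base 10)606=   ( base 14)314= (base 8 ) 1136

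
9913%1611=247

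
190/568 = 95/284=0.33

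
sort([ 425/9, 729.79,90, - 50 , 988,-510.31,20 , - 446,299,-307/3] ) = [ - 510.31,-446, - 307/3, - 50, 20,425/9,90,  299, 729.79 , 988]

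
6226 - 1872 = 4354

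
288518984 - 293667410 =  - 5148426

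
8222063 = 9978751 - 1756688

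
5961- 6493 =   -  532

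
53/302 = 53/302=0.18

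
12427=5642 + 6785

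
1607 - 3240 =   -  1633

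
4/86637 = 4/86637  =  0.00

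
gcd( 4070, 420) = 10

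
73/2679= 73/2679= 0.03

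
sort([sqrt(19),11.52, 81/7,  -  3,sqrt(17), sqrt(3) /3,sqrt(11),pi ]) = [  -  3  ,  sqrt(3) /3, pi, sqrt( 11), sqrt (17),  sqrt( 19) , 11.52 , 81/7]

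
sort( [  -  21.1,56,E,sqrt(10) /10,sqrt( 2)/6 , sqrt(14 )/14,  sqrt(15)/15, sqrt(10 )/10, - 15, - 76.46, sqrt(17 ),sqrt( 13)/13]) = [ - 76.46,-21.1,  -  15,sqrt(2)/6, sqrt( 15 ) /15 , sqrt( 14)/14, sqrt ( 13)/13, sqrt ( 10)/10, sqrt(10)/10, E, sqrt(17),56 ]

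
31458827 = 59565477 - 28106650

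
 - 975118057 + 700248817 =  - 274869240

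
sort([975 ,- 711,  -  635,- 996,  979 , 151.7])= [ - 996, - 711 , - 635, 151.7 , 975 , 979 ] 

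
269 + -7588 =  -  7319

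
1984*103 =204352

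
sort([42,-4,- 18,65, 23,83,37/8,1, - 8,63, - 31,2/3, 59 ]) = [ - 31, - 18,  -  8, - 4,2/3,1,  37/8,23, 42,59, 63,65,  83] 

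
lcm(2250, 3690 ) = 92250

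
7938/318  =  1323/53=24.96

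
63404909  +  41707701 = 105112610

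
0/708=0   =  0.00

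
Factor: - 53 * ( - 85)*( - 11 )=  - 5^1*11^1 *17^1 * 53^1 = - 49555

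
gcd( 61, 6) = 1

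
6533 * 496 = 3240368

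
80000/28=2857 + 1/7 = 2857.14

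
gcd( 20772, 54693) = 9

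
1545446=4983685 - 3438239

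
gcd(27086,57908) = 934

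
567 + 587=1154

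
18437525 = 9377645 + 9059880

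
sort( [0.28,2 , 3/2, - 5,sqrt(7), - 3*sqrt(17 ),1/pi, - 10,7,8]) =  [ - 3*sqrt(17 ), - 10, - 5,  0.28,1/pi, 3/2,2,  sqrt (7 ), 7,8 ] 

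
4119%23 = 2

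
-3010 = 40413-43423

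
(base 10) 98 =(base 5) 343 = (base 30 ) 38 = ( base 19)53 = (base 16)62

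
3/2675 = 3/2675 = 0.00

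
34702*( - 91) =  - 3157882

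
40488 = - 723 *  (-56 ) 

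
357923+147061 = 504984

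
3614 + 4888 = 8502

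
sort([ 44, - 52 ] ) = [ - 52,44]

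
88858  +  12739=101597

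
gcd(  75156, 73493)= 1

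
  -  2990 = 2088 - 5078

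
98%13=7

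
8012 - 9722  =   - 1710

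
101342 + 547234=648576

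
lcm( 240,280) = 1680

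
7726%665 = 411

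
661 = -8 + 669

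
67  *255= 17085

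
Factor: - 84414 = -2^1*3^1*11^1*1279^1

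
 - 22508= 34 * (  -  662)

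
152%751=152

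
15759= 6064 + 9695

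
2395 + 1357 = 3752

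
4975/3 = 1658 + 1/3 = 1658.33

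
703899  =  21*33519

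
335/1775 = 67/355 =0.19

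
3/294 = 1/98 = 0.01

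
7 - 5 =2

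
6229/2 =6229/2=3114.50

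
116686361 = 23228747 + 93457614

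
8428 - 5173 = 3255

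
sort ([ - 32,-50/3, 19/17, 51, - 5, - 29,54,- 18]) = [ - 32,-29,-18,-50/3,- 5, 19/17,51, 54] 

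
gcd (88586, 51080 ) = 2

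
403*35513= 14311739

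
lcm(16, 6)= 48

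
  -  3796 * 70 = - 265720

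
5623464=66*85204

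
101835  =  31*3285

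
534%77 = 72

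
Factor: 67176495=3^2*5^1*19^1*78569^1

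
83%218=83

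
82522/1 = 82522 = 82522.00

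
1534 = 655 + 879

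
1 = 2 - 1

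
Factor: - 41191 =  - 17^1*2423^1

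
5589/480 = 11 + 103/160 = 11.64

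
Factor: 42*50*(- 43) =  - 2^2*3^1*5^2*7^1*43^1 = - 90300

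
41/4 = 41/4 = 10.25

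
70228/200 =17557/50 = 351.14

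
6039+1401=7440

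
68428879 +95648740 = 164077619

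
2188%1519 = 669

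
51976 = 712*73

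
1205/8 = 1205/8 = 150.62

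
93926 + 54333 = 148259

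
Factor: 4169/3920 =2^( - 4) * 5^ (-1)*7^(- 2) *11^1 * 379^1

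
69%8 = 5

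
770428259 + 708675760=1479104019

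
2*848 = 1696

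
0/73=0=0.00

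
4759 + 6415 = 11174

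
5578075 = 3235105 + 2342970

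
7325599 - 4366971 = 2958628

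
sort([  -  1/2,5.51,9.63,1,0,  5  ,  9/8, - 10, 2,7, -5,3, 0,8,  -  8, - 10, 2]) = [ - 10, - 10, - 8, -5, - 1/2,0,0, 1,9/8,2,2,3, 5,5.51, 7,8,9.63] 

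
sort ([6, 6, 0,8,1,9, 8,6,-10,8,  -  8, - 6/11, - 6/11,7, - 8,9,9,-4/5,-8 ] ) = [ - 10,  -  8,  -  8, - 8,- 4/5,-6/11,-6/11,0,1, 6,6,6,  7,8,8,8,9, 9, 9]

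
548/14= 274/7 =39.14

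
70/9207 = 70/9207 = 0.01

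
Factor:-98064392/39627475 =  - 2^3 * 5^( - 2)*233^ ( - 1 ) * 6803^( - 1)* 12258049^1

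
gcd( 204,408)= 204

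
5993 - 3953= 2040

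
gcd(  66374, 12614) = 14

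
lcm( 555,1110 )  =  1110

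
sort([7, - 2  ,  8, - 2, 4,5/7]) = [ - 2,-2,  5/7,4, 7,8 ] 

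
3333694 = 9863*338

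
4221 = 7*603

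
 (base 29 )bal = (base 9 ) 14104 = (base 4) 2111122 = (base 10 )9562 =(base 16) 255A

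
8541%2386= 1383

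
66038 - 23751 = 42287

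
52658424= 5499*9576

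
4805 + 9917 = 14722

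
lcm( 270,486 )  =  2430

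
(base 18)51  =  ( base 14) 67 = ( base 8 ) 133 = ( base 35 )2L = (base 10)91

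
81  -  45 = 36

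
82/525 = 82/525 = 0.16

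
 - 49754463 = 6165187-55919650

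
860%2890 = 860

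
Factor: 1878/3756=2^( - 1) = 1/2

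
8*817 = 6536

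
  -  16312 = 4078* ( - 4)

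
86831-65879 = 20952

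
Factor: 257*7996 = 2054972 = 2^2*257^1 * 1999^1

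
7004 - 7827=  -  823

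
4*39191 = 156764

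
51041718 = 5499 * 9282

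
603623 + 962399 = 1566022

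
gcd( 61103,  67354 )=7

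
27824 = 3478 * 8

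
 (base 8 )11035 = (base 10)4637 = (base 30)54H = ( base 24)815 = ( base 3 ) 20100202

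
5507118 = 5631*978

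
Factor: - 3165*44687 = - 3^1*5^1*211^1*44687^1 = -141434355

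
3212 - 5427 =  - 2215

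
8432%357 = 221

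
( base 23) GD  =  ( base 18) 133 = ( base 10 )381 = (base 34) B7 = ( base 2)101111101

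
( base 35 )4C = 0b10011000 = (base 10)152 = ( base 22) 6k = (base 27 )5h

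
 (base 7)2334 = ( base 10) 858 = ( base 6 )3550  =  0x35a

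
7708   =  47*164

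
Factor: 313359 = 3^1 * 67^1 * 1559^1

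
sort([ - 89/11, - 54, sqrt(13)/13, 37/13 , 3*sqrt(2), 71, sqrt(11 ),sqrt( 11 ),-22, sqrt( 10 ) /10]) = [  -  54, - 22 , - 89/11, sqrt( 13 )/13, sqrt(10) /10 , 37/13,sqrt ( 11 ),sqrt(11 ), 3 * sqrt( 2) , 71]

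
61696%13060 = 9456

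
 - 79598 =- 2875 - 76723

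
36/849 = 12/283 = 0.04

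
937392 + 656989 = 1594381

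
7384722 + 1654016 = 9038738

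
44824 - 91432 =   -  46608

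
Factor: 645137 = 645137^1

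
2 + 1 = 3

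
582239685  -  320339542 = 261900143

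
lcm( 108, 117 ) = 1404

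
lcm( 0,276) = 0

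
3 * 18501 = 55503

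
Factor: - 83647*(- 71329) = 233^1*359^1*71329^1 = 5966456863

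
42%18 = 6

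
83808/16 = 5238= 5238.00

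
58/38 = 1 + 10/19 = 1.53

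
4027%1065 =832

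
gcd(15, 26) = 1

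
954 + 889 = 1843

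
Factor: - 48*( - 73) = 3504 = 2^4*3^1*73^1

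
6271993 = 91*68923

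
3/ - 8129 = -1+8126/8129 =- 0.00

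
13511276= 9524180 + 3987096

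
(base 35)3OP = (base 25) 76F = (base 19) CAI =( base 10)4540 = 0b1000110111100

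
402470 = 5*80494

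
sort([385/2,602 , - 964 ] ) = [-964,385/2,602 ] 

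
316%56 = 36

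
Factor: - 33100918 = - 2^1* 61^1*181^1*1499^1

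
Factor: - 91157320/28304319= -2^3*3^( - 1)*5^1*19^( - 1) *29^( - 1 )*499^1*4567^1*17123^( - 1) 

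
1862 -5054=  -3192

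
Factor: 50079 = 3^1*16693^1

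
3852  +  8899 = 12751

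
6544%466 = 20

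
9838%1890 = 388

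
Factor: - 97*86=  - 8342=- 2^1*43^1*97^1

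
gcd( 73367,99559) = 1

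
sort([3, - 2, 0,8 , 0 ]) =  [-2,0,0,3, 8]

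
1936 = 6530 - 4594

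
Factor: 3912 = 2^3*3^1* 163^1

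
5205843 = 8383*621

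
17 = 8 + 9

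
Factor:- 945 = - 3^3*5^1*7^1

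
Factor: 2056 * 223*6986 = 2^4*7^1*223^1*257^1*499^1  =  3202997168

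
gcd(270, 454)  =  2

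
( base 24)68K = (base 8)7124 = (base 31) 3PA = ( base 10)3668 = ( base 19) A31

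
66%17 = 15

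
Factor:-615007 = - 293^1 * 2099^1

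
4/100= 1/25 = 0.04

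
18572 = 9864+8708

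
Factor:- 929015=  - 5^1*29^1* 43^1*149^1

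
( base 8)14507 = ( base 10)6471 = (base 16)1947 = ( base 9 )8780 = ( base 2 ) 1100101000111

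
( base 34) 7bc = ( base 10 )8478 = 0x211e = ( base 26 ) CE2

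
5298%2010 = 1278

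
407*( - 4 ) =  - 1628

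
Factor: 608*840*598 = 2^9*3^1*5^1 *7^1*13^1*19^1*23^1 = 305410560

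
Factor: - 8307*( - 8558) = 2^1*3^2*11^1*13^1*71^1*389^1 = 71091306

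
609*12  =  7308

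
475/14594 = 475/14594 = 0.03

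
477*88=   41976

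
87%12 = 3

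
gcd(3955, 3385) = 5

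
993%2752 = 993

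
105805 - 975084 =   -  869279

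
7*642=4494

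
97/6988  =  97/6988= 0.01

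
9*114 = 1026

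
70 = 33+37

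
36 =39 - 3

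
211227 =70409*3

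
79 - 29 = 50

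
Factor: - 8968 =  - 2^3*19^1*59^1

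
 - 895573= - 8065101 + 7169528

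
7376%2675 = 2026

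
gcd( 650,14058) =2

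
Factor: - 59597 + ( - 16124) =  - 75721^1 = - 75721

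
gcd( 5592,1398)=1398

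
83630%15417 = 6545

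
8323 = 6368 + 1955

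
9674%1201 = 66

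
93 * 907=84351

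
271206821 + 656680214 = 927887035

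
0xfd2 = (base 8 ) 7722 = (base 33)3NO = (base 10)4050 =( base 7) 14544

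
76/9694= 38/4847 = 0.01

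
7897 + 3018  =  10915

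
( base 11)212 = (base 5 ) 2010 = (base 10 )255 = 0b11111111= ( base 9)313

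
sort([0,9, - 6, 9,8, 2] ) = [ -6, 0, 2 , 8,9, 9 ]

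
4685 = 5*937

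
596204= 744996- 148792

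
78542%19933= 18743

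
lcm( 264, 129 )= 11352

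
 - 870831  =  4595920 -5466751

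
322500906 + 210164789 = 532665695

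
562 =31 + 531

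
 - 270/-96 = 45/16 = 2.81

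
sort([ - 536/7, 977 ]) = [ - 536/7,977 ]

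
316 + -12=304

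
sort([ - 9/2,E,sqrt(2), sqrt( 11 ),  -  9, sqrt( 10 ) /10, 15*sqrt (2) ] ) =[ - 9 , - 9/2, sqrt(10 ) /10, sqrt(2 ), E, sqrt( 11 ), 15*sqrt( 2 ) ] 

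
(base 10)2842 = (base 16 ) B1A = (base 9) 3807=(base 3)10220021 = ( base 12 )178a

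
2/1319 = 2/1319 = 0.00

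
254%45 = 29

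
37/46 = 37/46 =0.80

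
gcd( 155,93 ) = 31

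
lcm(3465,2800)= 277200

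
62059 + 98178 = 160237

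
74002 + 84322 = 158324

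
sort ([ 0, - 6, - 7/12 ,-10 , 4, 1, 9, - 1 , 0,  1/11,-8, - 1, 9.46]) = [ - 10,-8,  -  6,  -  1, - 1,-7/12, 0,  0,  1/11,1, 4, 9,9.46] 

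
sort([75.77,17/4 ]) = [ 17/4,75.77]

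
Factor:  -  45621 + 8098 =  - 37523 =-157^1*239^1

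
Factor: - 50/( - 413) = 2^1 * 5^2*7^(-1 )*59^( - 1 )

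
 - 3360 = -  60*56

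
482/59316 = 241/29658 = 0.01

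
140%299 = 140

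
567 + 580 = 1147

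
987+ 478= 1465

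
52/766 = 26/383 = 0.07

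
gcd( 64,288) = 32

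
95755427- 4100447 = 91654980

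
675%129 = 30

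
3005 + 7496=10501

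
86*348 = 29928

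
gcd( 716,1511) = 1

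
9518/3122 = 4759/1561= 3.05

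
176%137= 39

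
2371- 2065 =306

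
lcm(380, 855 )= 3420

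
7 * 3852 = 26964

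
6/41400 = 1/6900 = 0.00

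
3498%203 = 47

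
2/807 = 2/807 = 0.00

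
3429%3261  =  168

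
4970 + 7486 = 12456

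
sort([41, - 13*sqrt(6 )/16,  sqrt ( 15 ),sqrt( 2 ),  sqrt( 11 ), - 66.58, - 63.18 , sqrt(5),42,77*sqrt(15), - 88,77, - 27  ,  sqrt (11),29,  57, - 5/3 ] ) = [ - 88, - 66.58, - 63.18, - 27, - 13*sqrt( 6)/16, - 5/3,  sqrt(2), sqrt(5 ), sqrt (11), sqrt( 11 ),sqrt( 15), 29, 41,42,57, 77, 77*sqrt(15 ) ] 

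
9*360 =3240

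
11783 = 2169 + 9614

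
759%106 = 17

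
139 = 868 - 729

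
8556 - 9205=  - 649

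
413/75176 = 413/75176= 0.01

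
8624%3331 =1962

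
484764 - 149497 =335267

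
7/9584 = 7/9584 = 0.00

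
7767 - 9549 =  - 1782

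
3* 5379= 16137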